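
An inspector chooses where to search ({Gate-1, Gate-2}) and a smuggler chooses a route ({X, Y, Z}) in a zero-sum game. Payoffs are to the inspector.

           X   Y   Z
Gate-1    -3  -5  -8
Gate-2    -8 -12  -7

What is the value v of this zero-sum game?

-61/8

Row minima: Gate-1 → -8, Gate-2 → -12; maximin = -8.
Column maxima: X → -3, Y → -5, Z → -7; minimax = -7.
-8 ≠ -7, so there is no saddle point; optimal play is mixed.
X is strictly dominated by Y (it gives the inspector strictly more in every row), so the smuggler never plays it.
On the remaining 2×2 (Gate-1, Gate-2 vs Y, Z):
Let the inspector play Gate-1 with probability p. Expected payoff against Y: (-5)p + (-12)(1−p) = 7p − 12; against Z: (-8)p + (-7)(1−p) = −p − 7.
Setting these equal: 7p − 12 = −p − 7 ⇒ 8p = 5 ⇒ p = 5/8, and the value is (7)·(5/8) − 12 = -61/8.
For the smuggler: with q = P(Y), equating Gate-1's and Gate-2's payoffs gives 3q − 8 = −5q − 7 ⇒ q = 1/8.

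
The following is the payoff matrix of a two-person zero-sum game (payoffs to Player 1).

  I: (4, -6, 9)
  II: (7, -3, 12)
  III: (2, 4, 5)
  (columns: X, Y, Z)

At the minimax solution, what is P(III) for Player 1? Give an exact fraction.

5/6

Row minima: I → -6, II → -3, III → 2; maximin = 2.
Column maxima: X → 7, Y → 4, Z → 12; minimax = 4.
2 ≠ 4, so there is no saddle point; optimal play is mixed.
I is strictly dominated by II, so Player 1 never plays it.
Z is strictly dominated by X (it gives Player 1 strictly more in every row), so Player 2 never plays it.
On the remaining 2×2 (II, III vs X, Y):
Let Player 1 play II with probability p. Expected payoff against X: 7p + 2(1−p) = 5p + 2; against Y: (-3)p + 4(1−p) = −7p + 4.
Setting these equal: 5p + 2 = −7p + 4 ⇒ 12p = 2 ⇒ p = 1/6, and the value is (5)·(1/6) + 2 = 17/6.
For Player 2: with q = P(X), equating II's and III's payoffs gives 10q − 3 = −2q + 4 ⇒ q = 7/12.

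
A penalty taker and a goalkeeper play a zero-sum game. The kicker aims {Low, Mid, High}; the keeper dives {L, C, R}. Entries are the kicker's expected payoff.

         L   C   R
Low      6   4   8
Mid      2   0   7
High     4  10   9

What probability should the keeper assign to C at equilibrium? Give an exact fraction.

1/4

Row minima: Low → 4, Mid → 0, High → 4; maximin = 4.
Column maxima: L → 6, C → 10, R → 9; minimax = 6.
4 ≠ 6, so there is no saddle point; optimal play is mixed.
Mid is strictly dominated by Low, so the kicker never plays it.
R is strictly dominated by L (it gives the kicker strictly more in every row), so the keeper never plays it.
On the remaining 2×2 (Low, High vs L, C):
Let the kicker play Low with probability p. Expected payoff against L: 6p + 4(1−p) = 2p + 4; against C: 4p + 10(1−p) = −6p + 10.
Setting these equal: 2p + 4 = −6p + 10 ⇒ 8p = 6 ⇒ p = 3/4, and the value is (2)·(3/4) + 4 = 11/2.
For the keeper: with q = P(L), equating Low's and High's payoffs gives 2q + 4 = −6q + 10 ⇒ q = 3/4.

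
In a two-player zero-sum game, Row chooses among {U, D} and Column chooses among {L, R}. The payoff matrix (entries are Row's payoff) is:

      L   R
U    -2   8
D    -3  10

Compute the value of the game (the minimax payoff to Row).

Row minima: U → -2, D → -3; maximin = -2.
Column maxima: L → -2, R → 10; minimax = -2.
Since maximin = minimax = -2, there is a saddle point and the value is -2.

-2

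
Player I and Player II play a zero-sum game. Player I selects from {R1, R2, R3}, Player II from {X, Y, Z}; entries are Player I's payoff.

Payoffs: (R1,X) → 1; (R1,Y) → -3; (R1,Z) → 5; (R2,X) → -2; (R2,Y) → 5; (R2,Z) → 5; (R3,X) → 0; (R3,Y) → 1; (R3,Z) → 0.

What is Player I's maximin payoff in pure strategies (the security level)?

0

Row minima: R1 → -3, R2 → -2, R3 → 0.
The best of these is 0.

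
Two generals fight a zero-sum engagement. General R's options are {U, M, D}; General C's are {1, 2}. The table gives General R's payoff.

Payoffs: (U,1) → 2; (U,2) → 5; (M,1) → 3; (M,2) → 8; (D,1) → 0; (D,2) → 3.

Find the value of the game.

Row minima: U → 2, M → 3, D → 0; maximin = 3.
Column maxima: 1 → 3, 2 → 8; minimax = 3.
Since maximin = minimax = 3, there is a saddle point and the value is 3.

3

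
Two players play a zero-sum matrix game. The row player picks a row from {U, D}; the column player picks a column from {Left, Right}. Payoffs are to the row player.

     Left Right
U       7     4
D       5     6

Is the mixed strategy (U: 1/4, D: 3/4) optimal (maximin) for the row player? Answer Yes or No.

Against Left this mix gives (1/4)·7 + (3/4)·5 = 11/2.
Against Right this mix gives (1/4)·4 + (3/4)·6 = 11/2.
All of the column player's active replies (Left, Right) yield 11/2, and no column does worse for the row player. The mix makes the column player indifferent and guarantees 11/2, so it is optimal.

Yes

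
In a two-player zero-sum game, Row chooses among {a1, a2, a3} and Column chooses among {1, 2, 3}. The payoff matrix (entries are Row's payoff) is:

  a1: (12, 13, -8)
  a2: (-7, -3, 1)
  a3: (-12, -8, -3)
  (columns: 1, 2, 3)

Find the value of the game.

Row minima: a1 → -8, a2 → -7, a3 → -12; maximin = -7.
Column maxima: 1 → 12, 2 → 13, 3 → 1; minimax = 1.
-7 ≠ 1, so there is no saddle point; optimal play is mixed.
a3 is strictly dominated by a2, so Row never plays it.
2 is strictly dominated by 1 (it gives Row strictly more in every row), so Column never plays it.
On the remaining 2×2 (a1, a2 vs 1, 3):
Let Row play a1 with probability p. Expected payoff against 1: 12p + (-7)(1−p) = 19p − 7; against 3: (-8)p + 1(1−p) = −9p + 1.
Setting these equal: 19p − 7 = −9p + 1 ⇒ 28p = 8 ⇒ p = 2/7, and the value is (19)·(2/7) − 7 = -11/7.
For Column: with q = P(1), equating a1's and a2's payoffs gives 20q − 8 = −8q + 1 ⇒ q = 9/28.

-11/7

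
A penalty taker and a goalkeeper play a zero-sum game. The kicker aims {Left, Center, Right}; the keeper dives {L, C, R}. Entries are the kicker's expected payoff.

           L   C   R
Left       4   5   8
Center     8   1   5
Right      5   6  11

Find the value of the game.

43/8

Row minima: Left → 4, Center → 1, Right → 5; maximin = 5.
Column maxima: L → 8, C → 6, R → 11; minimax = 6.
5 ≠ 6, so there is no saddle point; optimal play is mixed.
Left is strictly dominated by Right, so the kicker never plays it.
R is strictly dominated by C (it gives the kicker strictly more in every row), so the keeper never plays it.
On the remaining 2×2 (Center, Right vs L, C):
Let the kicker play Center with probability p. Expected payoff against L: 8p + 5(1−p) = 3p + 5; against C: 1p + 6(1−p) = −5p + 6.
Setting these equal: 3p + 5 = −5p + 6 ⇒ 8p = 1 ⇒ p = 1/8, and the value is (3)·(1/8) + 5 = 43/8.
For the keeper: with q = P(L), equating Center's and Right's payoffs gives 7q + 1 = −q + 6 ⇒ q = 5/8.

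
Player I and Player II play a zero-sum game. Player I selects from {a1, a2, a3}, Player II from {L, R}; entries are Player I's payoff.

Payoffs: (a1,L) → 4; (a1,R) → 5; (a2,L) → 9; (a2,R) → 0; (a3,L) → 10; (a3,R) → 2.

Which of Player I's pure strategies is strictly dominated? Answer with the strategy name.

a2

a3 gives a strictly higher payoff than a2 against every column: 10 > 9, 2 > 0.
So a2 is strictly dominated and Player I never plays it.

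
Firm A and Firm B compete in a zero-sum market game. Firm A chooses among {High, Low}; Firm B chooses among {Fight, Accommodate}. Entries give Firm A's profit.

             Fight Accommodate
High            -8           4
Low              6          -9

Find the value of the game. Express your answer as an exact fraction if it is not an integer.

-16/9

Row minima: High → -8, Low → -9; maximin = -8.
Column maxima: Fight → 6, Accommodate → 4; minimax = 4.
-8 ≠ 4, so there is no saddle point; optimal play is mixed.
Let Firm A play High with probability p. Expected payoff against Fight: (-8)p + 6(1−p) = −14p + 6; against Accommodate: 4p + (-9)(1−p) = 13p − 9.
Setting these equal: −14p + 6 = 13p − 9 ⇒ −27p = -15 ⇒ p = 5/9, and the value is (-14)·(5/9) + 6 = -16/9.
For Firm B: with q = P(Fight), equating High's and Low's payoffs gives −12q + 4 = 15q − 9 ⇒ q = 13/27.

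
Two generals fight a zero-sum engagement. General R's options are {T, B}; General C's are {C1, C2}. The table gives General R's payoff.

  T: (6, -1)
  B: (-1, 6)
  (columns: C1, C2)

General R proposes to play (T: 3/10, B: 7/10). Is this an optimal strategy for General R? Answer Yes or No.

No

Against C1 this mix gives (3/10)·6 + (7/10)·(-1) = 11/10.
Against C2 this mix gives (3/10)·(-1) + (7/10)·6 = 39/10.
General C will play C1, holding General R to 11/10. Shifting weight toward the row that does better against C1 would raise this floor (the equalizing mix achieves 5/2 against both C1 and C2), so the proposed strategy is not optimal.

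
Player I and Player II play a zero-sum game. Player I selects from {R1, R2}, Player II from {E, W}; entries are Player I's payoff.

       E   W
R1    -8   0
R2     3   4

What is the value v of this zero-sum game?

Row minima: R1 → -8, R2 → 3; maximin = 3.
Column maxima: E → 3, W → 4; minimax = 3.
Since maximin = minimax = 3, there is a saddle point and the value is 3.

3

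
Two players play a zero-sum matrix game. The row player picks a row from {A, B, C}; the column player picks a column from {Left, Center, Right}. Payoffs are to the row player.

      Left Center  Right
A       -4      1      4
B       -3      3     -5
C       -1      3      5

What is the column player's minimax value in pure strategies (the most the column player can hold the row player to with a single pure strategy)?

Column maxima: Left → -1, Center → 3, Right → 5.
The smallest of these is -1.

-1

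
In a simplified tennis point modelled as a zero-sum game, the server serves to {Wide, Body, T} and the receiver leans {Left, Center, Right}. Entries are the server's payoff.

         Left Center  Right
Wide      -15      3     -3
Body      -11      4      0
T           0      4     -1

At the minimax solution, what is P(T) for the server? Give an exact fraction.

Row minima: Wide → -15, Body → -11, T → -1; maximin = -1.
Column maxima: Left → 0, Center → 4, Right → 0; minimax = 0.
-1 ≠ 0, so there is no saddle point; optimal play is mixed.
Wide is strictly dominated by Body, so the server never plays it.
Center is strictly dominated by Left (it gives the server strictly more in every row), so the receiver never plays it.
On the remaining 2×2 (Body, T vs Left, Right):
Let the server play Body with probability p. Expected payoff against Left: (-11)p + 0(1−p) = −11p; against Right: 0p + (-1)(1−p) = p − 1.
Setting these equal: −11p = p − 1 ⇒ −12p = -1 ⇒ p = 1/12, and the value is (-11)·(1/12) = -11/12.
For the receiver: with q = P(Left), equating Body's and T's payoffs gives −11q = q − 1 ⇒ q = 1/12.

11/12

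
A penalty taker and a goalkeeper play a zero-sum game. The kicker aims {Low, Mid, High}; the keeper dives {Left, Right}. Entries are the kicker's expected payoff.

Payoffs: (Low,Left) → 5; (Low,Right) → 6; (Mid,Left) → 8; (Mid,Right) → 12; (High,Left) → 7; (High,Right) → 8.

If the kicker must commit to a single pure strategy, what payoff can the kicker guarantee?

8

Row minima: Low → 5, Mid → 8, High → 7.
The best of these is 8.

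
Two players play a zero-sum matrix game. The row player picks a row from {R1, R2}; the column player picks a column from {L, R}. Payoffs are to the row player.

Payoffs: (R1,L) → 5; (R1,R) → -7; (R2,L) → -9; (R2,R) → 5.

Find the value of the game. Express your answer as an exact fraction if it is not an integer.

-19/13

Row minima: R1 → -7, R2 → -9; maximin = -7.
Column maxima: L → 5, R → 5; minimax = 5.
-7 ≠ 5, so there is no saddle point; optimal play is mixed.
Let the row player play R1 with probability p. Expected payoff against L: 5p + (-9)(1−p) = 14p − 9; against R: (-7)p + 5(1−p) = −12p + 5.
Setting these equal: 14p − 9 = −12p + 5 ⇒ 26p = 14 ⇒ p = 7/13, and the value is (14)·(7/13) − 9 = -19/13.
For the column player: with q = P(L), equating R1's and R2's payoffs gives 12q − 7 = −14q + 5 ⇒ q = 6/13.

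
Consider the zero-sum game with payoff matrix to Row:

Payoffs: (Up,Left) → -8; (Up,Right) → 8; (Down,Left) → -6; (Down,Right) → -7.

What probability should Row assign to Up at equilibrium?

1/17

Row minima: Up → -8, Down → -7; maximin = -7.
Column maxima: Left → -6, Right → 8; minimax = -6.
-7 ≠ -6, so there is no saddle point; optimal play is mixed.
Let Row play Up with probability p. Expected payoff against Left: (-8)p + (-6)(1−p) = −2p − 6; against Right: 8p + (-7)(1−p) = 15p − 7.
Setting these equal: −2p − 6 = 15p − 7 ⇒ −17p = -1 ⇒ p = 1/17, and the value is (-2)·(1/17) − 6 = -104/17.
For Column: with q = P(Left), equating Up's and Down's payoffs gives −16q + 8 = q − 7 ⇒ q = 15/17.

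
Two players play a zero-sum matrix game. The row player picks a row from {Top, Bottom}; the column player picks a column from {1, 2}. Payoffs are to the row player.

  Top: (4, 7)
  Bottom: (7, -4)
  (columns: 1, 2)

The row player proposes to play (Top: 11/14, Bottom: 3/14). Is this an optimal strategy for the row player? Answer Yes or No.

Yes

Against 1 this mix gives (11/14)·4 + (3/14)·7 = 65/14.
Against 2 this mix gives (11/14)·7 + (3/14)·(-4) = 65/14.
All of the column player's active replies (1, 2) yield 65/14, and no column does worse for the row player. The mix makes the column player indifferent and guarantees 65/14, so it is optimal.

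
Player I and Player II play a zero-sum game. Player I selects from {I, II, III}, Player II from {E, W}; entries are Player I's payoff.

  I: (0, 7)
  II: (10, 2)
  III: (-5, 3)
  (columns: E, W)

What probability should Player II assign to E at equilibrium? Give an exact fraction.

1/3

Row minima: I → 0, II → 2, III → -5; maximin = 2.
Column maxima: E → 10, W → 7; minimax = 7.
2 ≠ 7, so there is no saddle point; optimal play is mixed.
III is strictly dominated by I, so Player I never plays it.
On the remaining 2×2 (I, II vs E, W):
Let Player I play I with probability p. Expected payoff against E: 0p + 10(1−p) = −10p + 10; against W: 7p + 2(1−p) = 5p + 2.
Setting these equal: −10p + 10 = 5p + 2 ⇒ −15p = -8 ⇒ p = 8/15, and the value is (-10)·(8/15) + 10 = 14/3.
For Player II: with q = P(E), equating I's and II's payoffs gives −7q + 7 = 8q + 2 ⇒ q = 1/3.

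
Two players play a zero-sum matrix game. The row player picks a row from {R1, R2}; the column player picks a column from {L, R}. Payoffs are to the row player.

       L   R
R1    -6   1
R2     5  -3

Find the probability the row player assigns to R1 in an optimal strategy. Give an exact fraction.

Row minima: R1 → -6, R2 → -3; maximin = -3.
Column maxima: L → 5, R → 1; minimax = 1.
-3 ≠ 1, so there is no saddle point; optimal play is mixed.
Let the row player play R1 with probability p. Expected payoff against L: (-6)p + 5(1−p) = −11p + 5; against R: 1p + (-3)(1−p) = 4p − 3.
Setting these equal: −11p + 5 = 4p − 3 ⇒ −15p = -8 ⇒ p = 8/15, and the value is (-11)·(8/15) + 5 = -13/15.
For the column player: with q = P(L), equating R1's and R2's payoffs gives −7q + 1 = 8q − 3 ⇒ q = 4/15.

8/15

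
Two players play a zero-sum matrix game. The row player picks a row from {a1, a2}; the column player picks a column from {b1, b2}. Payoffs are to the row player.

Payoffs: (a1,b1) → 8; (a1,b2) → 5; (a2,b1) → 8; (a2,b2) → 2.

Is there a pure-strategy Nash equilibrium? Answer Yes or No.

Yes

Row minima: a1 → 5, a2 → 2; maximin = 5.
Column maxima: b1 → 8, b2 → 5; minimax = 5.
maximin = minimax = 5, so a saddle point exists.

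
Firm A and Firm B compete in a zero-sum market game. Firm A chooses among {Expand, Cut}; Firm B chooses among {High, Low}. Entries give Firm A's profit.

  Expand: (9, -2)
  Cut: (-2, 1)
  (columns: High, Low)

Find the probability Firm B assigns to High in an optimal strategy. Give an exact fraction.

3/14

Row minima: Expand → -2, Cut → -2; maximin = -2.
Column maxima: High → 9, Low → 1; minimax = 1.
-2 ≠ 1, so there is no saddle point; optimal play is mixed.
Let Firm A play Expand with probability p. Expected payoff against High: 9p + (-2)(1−p) = 11p − 2; against Low: (-2)p + 1(1−p) = −3p + 1.
Setting these equal: 11p − 2 = −3p + 1 ⇒ 14p = 3 ⇒ p = 3/14, and the value is (11)·(3/14) − 2 = 5/14.
For Firm B: with q = P(High), equating Expand's and Cut's payoffs gives 11q − 2 = −3q + 1 ⇒ q = 3/14.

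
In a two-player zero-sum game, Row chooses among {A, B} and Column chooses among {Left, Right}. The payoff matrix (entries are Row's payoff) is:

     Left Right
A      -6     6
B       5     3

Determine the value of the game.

24/7

Row minima: A → -6, B → 3; maximin = 3.
Column maxima: Left → 5, Right → 6; minimax = 5.
3 ≠ 5, so there is no saddle point; optimal play is mixed.
Let Row play A with probability p. Expected payoff against Left: (-6)p + 5(1−p) = −11p + 5; against Right: 6p + 3(1−p) = 3p + 3.
Setting these equal: −11p + 5 = 3p + 3 ⇒ −14p = -2 ⇒ p = 1/7, and the value is (-11)·(1/7) + 5 = 24/7.
For Column: with q = P(Left), equating A's and B's payoffs gives −12q + 6 = 2q + 3 ⇒ q = 3/14.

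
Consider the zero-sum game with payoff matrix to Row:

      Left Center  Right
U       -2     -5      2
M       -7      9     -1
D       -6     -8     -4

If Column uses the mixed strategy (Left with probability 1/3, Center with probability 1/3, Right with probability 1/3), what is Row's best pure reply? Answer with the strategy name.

M

Expected payoff of U: (1/3)·(-2) + (1/3)·(-5) + (1/3)·2 = -5/3.
Expected payoff of M: (1/3)·(-7) + (1/3)·9 + (1/3)·(-1) = 1/3.
Expected payoff of D: (1/3)·(-6) + (1/3)·(-8) + (1/3)·(-4) = -6.
The largest is 1/3, so Row's best response is M.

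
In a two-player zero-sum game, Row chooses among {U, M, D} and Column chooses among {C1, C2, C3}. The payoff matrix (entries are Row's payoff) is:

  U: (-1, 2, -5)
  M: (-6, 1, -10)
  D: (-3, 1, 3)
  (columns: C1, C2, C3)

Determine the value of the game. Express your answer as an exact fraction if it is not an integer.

-9/5

Row minima: U → -5, M → -10, D → -3; maximin = -3.
Column maxima: C1 → -1, C2 → 2, C3 → 3; minimax = -1.
-3 ≠ -1, so there is no saddle point; optimal play is mixed.
M is strictly dominated by U, so Row never plays it.
C2 is strictly dominated by C1 (it gives Row strictly more in every row), so Column never plays it.
On the remaining 2×2 (U, D vs C1, C3):
Let Row play U with probability p. Expected payoff against C1: (-1)p + (-3)(1−p) = 2p − 3; against C3: (-5)p + 3(1−p) = −8p + 3.
Setting these equal: 2p − 3 = −8p + 3 ⇒ 10p = 6 ⇒ p = 3/5, and the value is (2)·(3/5) − 3 = -9/5.
For Column: with q = P(C1), equating U's and D's payoffs gives 4q − 5 = −6q + 3 ⇒ q = 4/5.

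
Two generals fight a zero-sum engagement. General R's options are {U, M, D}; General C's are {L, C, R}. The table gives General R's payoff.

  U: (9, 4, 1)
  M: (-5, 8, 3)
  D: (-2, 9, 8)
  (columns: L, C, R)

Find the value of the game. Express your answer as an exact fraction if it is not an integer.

Row minima: U → 1, M → -5, D → -2; maximin = 1.
Column maxima: L → 9, C → 9, R → 8; minimax = 8.
1 ≠ 8, so there is no saddle point; optimal play is mixed.
M is strictly dominated by D, so General R never plays it.
C is strictly dominated by R (it gives General R strictly more in every row), so General C never plays it.
On the remaining 2×2 (U, D vs L, R):
Let General R play U with probability p. Expected payoff against L: 9p + (-2)(1−p) = 11p − 2; against R: 1p + 8(1−p) = −7p + 8.
Setting these equal: 11p − 2 = −7p + 8 ⇒ 18p = 10 ⇒ p = 5/9, and the value is (11)·(5/9) − 2 = 37/9.
For General C: with q = P(L), equating U's and D's payoffs gives 8q + 1 = −10q + 8 ⇒ q = 7/18.

37/9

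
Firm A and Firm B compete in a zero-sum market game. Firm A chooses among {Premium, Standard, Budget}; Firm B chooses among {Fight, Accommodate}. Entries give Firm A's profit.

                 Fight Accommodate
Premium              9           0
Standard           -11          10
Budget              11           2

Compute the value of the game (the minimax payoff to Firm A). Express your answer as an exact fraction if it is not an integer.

Row minima: Premium → 0, Standard → -11, Budget → 2; maximin = 2.
Column maxima: Fight → 11, Accommodate → 10; minimax = 10.
2 ≠ 10, so there is no saddle point; optimal play is mixed.
Premium is strictly dominated by Budget, so Firm A never plays it.
On the remaining 2×2 (Standard, Budget vs Fight, Accommodate):
Let Firm A play Standard with probability p. Expected payoff against Fight: (-11)p + 11(1−p) = −22p + 11; against Accommodate: 10p + 2(1−p) = 8p + 2.
Setting these equal: −22p + 11 = 8p + 2 ⇒ −30p = -9 ⇒ p = 3/10, and the value is (-22)·(3/10) + 11 = 22/5.
For Firm B: with q = P(Fight), equating Standard's and Budget's payoffs gives −21q + 10 = 9q + 2 ⇒ q = 4/15.

22/5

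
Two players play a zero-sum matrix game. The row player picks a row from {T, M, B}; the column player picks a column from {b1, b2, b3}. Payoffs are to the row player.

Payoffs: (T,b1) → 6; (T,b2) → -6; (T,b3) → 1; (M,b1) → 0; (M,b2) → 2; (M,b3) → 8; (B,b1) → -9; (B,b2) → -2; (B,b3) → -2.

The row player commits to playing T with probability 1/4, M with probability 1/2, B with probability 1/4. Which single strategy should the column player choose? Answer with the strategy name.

b2

If the column player plays b1, the row player's expected payoff is (1/4)·6 + (1/2)·0 + (1/4)·(-9) = -3/4.
If the column player plays b2, the row player's expected payoff is (1/4)·(-6) + (1/2)·2 + (1/4)·(-2) = -1.
If the column player plays b3, the row player's expected payoff is (1/4)·1 + (1/2)·8 + (1/4)·(-2) = 15/4.
The column player minimizes the row player's payoff; the smallest is -1, so the best response is b2.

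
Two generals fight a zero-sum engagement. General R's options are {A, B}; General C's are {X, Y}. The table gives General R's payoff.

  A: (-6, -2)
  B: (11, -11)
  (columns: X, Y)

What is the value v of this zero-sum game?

-44/13

Row minima: A → -6, B → -11; maximin = -6.
Column maxima: X → 11, Y → -2; minimax = -2.
-6 ≠ -2, so there is no saddle point; optimal play is mixed.
Let General R play A with probability p. Expected payoff against X: (-6)p + 11(1−p) = −17p + 11; against Y: (-2)p + (-11)(1−p) = 9p − 11.
Setting these equal: −17p + 11 = 9p − 11 ⇒ −26p = -22 ⇒ p = 11/13, and the value is (-17)·(11/13) + 11 = -44/13.
For General C: with q = P(X), equating A's and B's payoffs gives −4q − 2 = 22q − 11 ⇒ q = 9/26.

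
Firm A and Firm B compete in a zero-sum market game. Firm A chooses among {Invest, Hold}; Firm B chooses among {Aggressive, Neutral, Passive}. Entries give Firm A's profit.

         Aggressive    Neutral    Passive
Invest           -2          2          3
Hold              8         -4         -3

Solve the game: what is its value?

1/2

Row minima: Invest → -2, Hold → -4; maximin = -2.
Column maxima: Aggressive → 8, Neutral → 2, Passive → 3; minimax = 2.
-2 ≠ 2, so there is no saddle point; optimal play is mixed.
Passive is strictly dominated by Neutral (it gives Firm A strictly more in every row), so Firm B never plays it.
On the remaining 2×2 (Invest, Hold vs Aggressive, Neutral):
Let Firm A play Invest with probability p. Expected payoff against Aggressive: (-2)p + 8(1−p) = −10p + 8; against Neutral: 2p + (-4)(1−p) = 6p − 4.
Setting these equal: −10p + 8 = 6p − 4 ⇒ −16p = -12 ⇒ p = 3/4, and the value is (-10)·(3/4) + 8 = 1/2.
For Firm B: with q = P(Aggressive), equating Invest's and Hold's payoffs gives −4q + 2 = 12q − 4 ⇒ q = 3/8.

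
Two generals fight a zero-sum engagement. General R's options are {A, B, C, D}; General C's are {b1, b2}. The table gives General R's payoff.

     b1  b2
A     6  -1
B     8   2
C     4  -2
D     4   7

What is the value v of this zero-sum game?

Row minima: A → -1, B → 2, C → -2, D → 4; maximin = 4.
Column maxima: b1 → 8, b2 → 7; minimax = 7.
4 ≠ 7, so there is no saddle point; optimal play is mixed.
A is strictly dominated by B, so General R never plays it.
C is strictly dominated by B, so General R never plays it.
On the remaining 2×2 (B, D vs b1, b2):
Let General R play B with probability p. Expected payoff against b1: 8p + 4(1−p) = 4p + 4; against b2: 2p + 7(1−p) = −5p + 7.
Setting these equal: 4p + 4 = −5p + 7 ⇒ 9p = 3 ⇒ p = 1/3, and the value is (4)·(1/3) + 4 = 16/3.
For General C: with q = P(b1), equating B's and D's payoffs gives 6q + 2 = −3q + 7 ⇒ q = 5/9.

16/3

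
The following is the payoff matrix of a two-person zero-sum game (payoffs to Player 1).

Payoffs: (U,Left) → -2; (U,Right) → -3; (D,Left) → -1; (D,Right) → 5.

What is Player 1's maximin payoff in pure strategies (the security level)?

Row minima: U → -3, D → -1.
The best of these is -1.

-1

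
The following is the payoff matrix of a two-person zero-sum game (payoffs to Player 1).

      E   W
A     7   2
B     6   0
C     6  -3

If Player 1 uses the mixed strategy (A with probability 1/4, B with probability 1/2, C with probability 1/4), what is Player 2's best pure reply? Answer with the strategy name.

W

If Player 2 plays E, Player 1's expected payoff is (1/4)·7 + (1/2)·6 + (1/4)·6 = 25/4.
If Player 2 plays W, Player 1's expected payoff is (1/4)·2 + (1/2)·0 + (1/4)·(-3) = -1/4.
Player 2 minimizes Player 1's payoff; the smallest is -1/4, so the best response is W.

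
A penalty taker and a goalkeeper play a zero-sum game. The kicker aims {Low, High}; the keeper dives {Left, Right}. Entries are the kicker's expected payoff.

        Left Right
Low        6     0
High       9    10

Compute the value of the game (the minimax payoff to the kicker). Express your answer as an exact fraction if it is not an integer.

Row minima: Low → 0, High → 9; maximin = 9.
Column maxima: Left → 9, Right → 10; minimax = 9.
Since maximin = minimax = 9, there is a saddle point and the value is 9.

9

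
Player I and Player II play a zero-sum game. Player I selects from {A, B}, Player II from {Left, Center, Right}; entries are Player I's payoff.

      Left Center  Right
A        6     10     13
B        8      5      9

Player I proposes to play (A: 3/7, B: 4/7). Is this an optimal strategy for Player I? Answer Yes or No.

Against Left this mix gives (3/7)·6 + (4/7)·8 = 50/7.
Against Center this mix gives (3/7)·10 + (4/7)·5 = 50/7.
Against Right this mix gives (3/7)·13 + (4/7)·9 = 75/7.
All of Player II's active replies (Left, Center) yield 50/7, and no column does worse for Player I. The mix makes Player II indifferent and guarantees 50/7, so it is optimal.

Yes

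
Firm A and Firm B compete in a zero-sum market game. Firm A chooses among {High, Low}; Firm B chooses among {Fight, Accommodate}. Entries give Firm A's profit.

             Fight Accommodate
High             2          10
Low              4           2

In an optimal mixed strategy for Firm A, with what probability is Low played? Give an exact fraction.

Row minima: High → 2, Low → 2; maximin = 2.
Column maxima: Fight → 4, Accommodate → 10; minimax = 4.
2 ≠ 4, so there is no saddle point; optimal play is mixed.
Let Firm A play High with probability p. Expected payoff against Fight: 2p + 4(1−p) = −2p + 4; against Accommodate: 10p + 2(1−p) = 8p + 2.
Setting these equal: −2p + 4 = 8p + 2 ⇒ −10p = -2 ⇒ p = 1/5, and the value is (-2)·(1/5) + 4 = 18/5.
For Firm B: with q = P(Fight), equating High's and Low's payoffs gives −8q + 10 = 2q + 2 ⇒ q = 4/5.

4/5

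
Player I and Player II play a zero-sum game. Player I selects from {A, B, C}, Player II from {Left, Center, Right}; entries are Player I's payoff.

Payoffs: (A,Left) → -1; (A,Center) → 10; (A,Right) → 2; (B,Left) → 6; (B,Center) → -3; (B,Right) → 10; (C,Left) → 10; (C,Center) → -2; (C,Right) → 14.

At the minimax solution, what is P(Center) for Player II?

Row minima: A → -1, B → -3, C → -2; maximin = -1.
Column maxima: Left → 10, Center → 10, Right → 14; minimax = 10.
-1 ≠ 10, so there is no saddle point; optimal play is mixed.
B is strictly dominated by C, so Player I never plays it.
Right is strictly dominated by Left (it gives Player I strictly more in every row), so Player II never plays it.
On the remaining 2×2 (A, C vs Left, Center):
Let Player I play A with probability p. Expected payoff against Left: (-1)p + 10(1−p) = −11p + 10; against Center: 10p + (-2)(1−p) = 12p − 2.
Setting these equal: −11p + 10 = 12p − 2 ⇒ −23p = -12 ⇒ p = 12/23, and the value is (-11)·(12/23) + 10 = 98/23.
For Player II: with q = P(Left), equating A's and C's payoffs gives −11q + 10 = 12q − 2 ⇒ q = 12/23.

11/23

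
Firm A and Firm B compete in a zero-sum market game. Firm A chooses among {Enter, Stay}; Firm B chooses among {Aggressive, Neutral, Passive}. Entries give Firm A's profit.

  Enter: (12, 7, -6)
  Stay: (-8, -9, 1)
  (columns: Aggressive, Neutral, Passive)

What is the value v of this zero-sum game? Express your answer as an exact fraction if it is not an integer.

-47/23

Row minima: Enter → -6, Stay → -9; maximin = -6.
Column maxima: Aggressive → 12, Neutral → 7, Passive → 1; minimax = 1.
-6 ≠ 1, so there is no saddle point; optimal play is mixed.
Aggressive is strictly dominated by Neutral (it gives Firm A strictly more in every row), so Firm B never plays it.
On the remaining 2×2 (Enter, Stay vs Neutral, Passive):
Let Firm A play Enter with probability p. Expected payoff against Neutral: 7p + (-9)(1−p) = 16p − 9; against Passive: (-6)p + 1(1−p) = −7p + 1.
Setting these equal: 16p − 9 = −7p + 1 ⇒ 23p = 10 ⇒ p = 10/23, and the value is (16)·(10/23) − 9 = -47/23.
For Firm B: with q = P(Neutral), equating Enter's and Stay's payoffs gives 13q − 6 = −10q + 1 ⇒ q = 7/23.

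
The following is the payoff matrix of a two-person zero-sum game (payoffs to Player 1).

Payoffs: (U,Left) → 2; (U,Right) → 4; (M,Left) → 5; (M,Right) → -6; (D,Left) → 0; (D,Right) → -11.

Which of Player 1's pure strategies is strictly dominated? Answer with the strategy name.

U gives a strictly higher payoff than D against every column: 2 > 0, 4 > -11.
So D is strictly dominated and Player 1 never plays it.

D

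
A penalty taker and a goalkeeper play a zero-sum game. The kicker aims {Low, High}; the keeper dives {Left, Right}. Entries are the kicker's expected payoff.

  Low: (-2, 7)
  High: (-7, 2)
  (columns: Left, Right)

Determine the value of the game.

-2

Row minima: Low → -2, High → -7; maximin = -2.
Column maxima: Left → -2, Right → 7; minimax = -2.
Since maximin = minimax = -2, there is a saddle point and the value is -2.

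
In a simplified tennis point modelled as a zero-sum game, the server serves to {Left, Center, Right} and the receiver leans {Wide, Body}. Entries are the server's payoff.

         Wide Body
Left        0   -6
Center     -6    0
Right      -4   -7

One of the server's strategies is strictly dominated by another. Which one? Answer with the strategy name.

Left gives a strictly higher payoff than Right against every column: 0 > -4, -6 > -7.
So Right is strictly dominated and the server never plays it.

Right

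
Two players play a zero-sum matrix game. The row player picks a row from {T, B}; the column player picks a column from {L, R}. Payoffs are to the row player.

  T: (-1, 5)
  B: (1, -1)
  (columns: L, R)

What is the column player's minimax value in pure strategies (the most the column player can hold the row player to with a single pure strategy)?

Column maxima: L → 1, R → 5.
The smallest of these is 1.

1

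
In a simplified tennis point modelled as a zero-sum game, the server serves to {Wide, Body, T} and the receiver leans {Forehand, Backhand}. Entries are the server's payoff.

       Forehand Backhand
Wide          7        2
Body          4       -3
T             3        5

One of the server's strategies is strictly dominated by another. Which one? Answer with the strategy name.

Body

Wide gives a strictly higher payoff than Body against every column: 7 > 4, 2 > -3.
So Body is strictly dominated and the server never plays it.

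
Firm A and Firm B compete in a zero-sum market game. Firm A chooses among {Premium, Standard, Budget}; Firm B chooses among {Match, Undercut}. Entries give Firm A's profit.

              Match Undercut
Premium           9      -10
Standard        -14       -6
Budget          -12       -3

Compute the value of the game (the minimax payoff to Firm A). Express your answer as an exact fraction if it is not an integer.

-21/4

Row minima: Premium → -10, Standard → -14, Budget → -12; maximin = -10.
Column maxima: Match → 9, Undercut → -3; minimax = -3.
-10 ≠ -3, so there is no saddle point; optimal play is mixed.
Standard is strictly dominated by Budget, so Firm A never plays it.
On the remaining 2×2 (Premium, Budget vs Match, Undercut):
Let Firm A play Premium with probability p. Expected payoff against Match: 9p + (-12)(1−p) = 21p − 12; against Undercut: (-10)p + (-3)(1−p) = −7p − 3.
Setting these equal: 21p − 12 = −7p − 3 ⇒ 28p = 9 ⇒ p = 9/28, and the value is (21)·(9/28) − 12 = -21/4.
For Firm B: with q = P(Match), equating Premium's and Budget's payoffs gives 19q − 10 = −9q − 3 ⇒ q = 1/4.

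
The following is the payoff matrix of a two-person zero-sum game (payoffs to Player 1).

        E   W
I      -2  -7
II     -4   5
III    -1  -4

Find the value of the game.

-7/4

Row minima: I → -7, II → -4, III → -4; maximin = -4.
Column maxima: E → -1, W → 5; minimax = -1.
-4 ≠ -1, so there is no saddle point; optimal play is mixed.
I is strictly dominated by III, so Player 1 never plays it.
On the remaining 2×2 (II, III vs E, W):
Let Player 1 play II with probability p. Expected payoff against E: (-4)p + (-1)(1−p) = −3p − 1; against W: 5p + (-4)(1−p) = 9p − 4.
Setting these equal: −3p − 1 = 9p − 4 ⇒ −12p = -3 ⇒ p = 1/4, and the value is (-3)·(1/4) − 1 = -7/4.
For Player 2: with q = P(E), equating II's and III's payoffs gives −9q + 5 = 3q − 4 ⇒ q = 3/4.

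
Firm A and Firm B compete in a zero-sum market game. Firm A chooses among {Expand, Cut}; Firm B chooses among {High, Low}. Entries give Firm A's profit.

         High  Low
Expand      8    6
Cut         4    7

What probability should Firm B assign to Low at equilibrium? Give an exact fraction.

4/5

Row minima: Expand → 6, Cut → 4; maximin = 6.
Column maxima: High → 8, Low → 7; minimax = 7.
6 ≠ 7, so there is no saddle point; optimal play is mixed.
Let Firm A play Expand with probability p. Expected payoff against High: 8p + 4(1−p) = 4p + 4; against Low: 6p + 7(1−p) = −p + 7.
Setting these equal: 4p + 4 = −p + 7 ⇒ 5p = 3 ⇒ p = 3/5, and the value is (4)·(3/5) + 4 = 32/5.
For Firm B: with q = P(High), equating Expand's and Cut's payoffs gives 2q + 6 = −3q + 7 ⇒ q = 1/5.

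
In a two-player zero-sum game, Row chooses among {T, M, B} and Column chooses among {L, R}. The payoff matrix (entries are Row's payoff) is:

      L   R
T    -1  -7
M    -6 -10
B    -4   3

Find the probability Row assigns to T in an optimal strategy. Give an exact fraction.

Row minima: T → -7, M → -10, B → -4; maximin = -4.
Column maxima: L → -1, R → 3; minimax = -1.
-4 ≠ -1, so there is no saddle point; optimal play is mixed.
M is strictly dominated by T, so Row never plays it.
On the remaining 2×2 (T, B vs L, R):
Let Row play T with probability p. Expected payoff against L: (-1)p + (-4)(1−p) = 3p − 4; against R: (-7)p + 3(1−p) = −10p + 3.
Setting these equal: 3p − 4 = −10p + 3 ⇒ 13p = 7 ⇒ p = 7/13, and the value is (3)·(7/13) − 4 = -31/13.
For Column: with q = P(L), equating T's and B's payoffs gives 6q − 7 = −7q + 3 ⇒ q = 10/13.

7/13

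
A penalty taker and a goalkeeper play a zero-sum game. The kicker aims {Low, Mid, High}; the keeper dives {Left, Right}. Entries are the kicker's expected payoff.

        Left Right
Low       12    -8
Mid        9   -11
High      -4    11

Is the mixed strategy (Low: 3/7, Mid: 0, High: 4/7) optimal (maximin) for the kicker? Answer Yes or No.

Against Left this mix gives (3/7)·12 + (4/7)·(-4) = 20/7.
Against Right this mix gives (3/7)·(-8) + (4/7)·11 = 20/7.
All of the keeper's active replies (Left, Right) yield 20/7, and no column does worse for the kicker. The mix makes the keeper indifferent and guarantees 20/7, so it is optimal.

Yes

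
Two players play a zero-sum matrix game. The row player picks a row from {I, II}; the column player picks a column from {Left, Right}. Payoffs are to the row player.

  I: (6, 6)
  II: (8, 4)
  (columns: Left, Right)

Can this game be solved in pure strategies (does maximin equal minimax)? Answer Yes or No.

Yes

Row minima: I → 6, II → 4; maximin = 6.
Column maxima: Left → 8, Right → 6; minimax = 6.
maximin = minimax = 6, so a saddle point exists.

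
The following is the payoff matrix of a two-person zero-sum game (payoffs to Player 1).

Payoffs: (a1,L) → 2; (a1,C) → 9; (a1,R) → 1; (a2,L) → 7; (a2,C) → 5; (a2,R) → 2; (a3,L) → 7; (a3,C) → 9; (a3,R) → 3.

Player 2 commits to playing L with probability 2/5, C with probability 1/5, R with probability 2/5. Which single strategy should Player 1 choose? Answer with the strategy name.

a3

Expected payoff of a1: (2/5)·2 + (1/5)·9 + (2/5)·1 = 3.
Expected payoff of a2: (2/5)·7 + (1/5)·5 + (2/5)·2 = 23/5.
Expected payoff of a3: (2/5)·7 + (1/5)·9 + (2/5)·3 = 29/5.
The largest is 29/5, so Player 1's best response is a3.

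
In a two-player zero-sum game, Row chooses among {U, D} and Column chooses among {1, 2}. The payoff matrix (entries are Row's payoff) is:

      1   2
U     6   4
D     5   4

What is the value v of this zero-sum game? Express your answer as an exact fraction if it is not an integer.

Row minima: U → 4, D → 4; maximin = 4.
Column maxima: 1 → 6, 2 → 4; minimax = 4.
Since maximin = minimax = 4, there is a saddle point and the value is 4.

4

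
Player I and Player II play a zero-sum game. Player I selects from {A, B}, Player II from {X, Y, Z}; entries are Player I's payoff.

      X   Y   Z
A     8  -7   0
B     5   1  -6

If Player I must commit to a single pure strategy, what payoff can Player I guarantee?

-6

Row minima: A → -7, B → -6.
The best of these is -6.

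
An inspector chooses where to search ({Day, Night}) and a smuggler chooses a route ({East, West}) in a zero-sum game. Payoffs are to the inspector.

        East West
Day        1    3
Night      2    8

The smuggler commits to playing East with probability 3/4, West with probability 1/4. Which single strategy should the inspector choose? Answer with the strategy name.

Night

Expected payoff of Day: (3/4)·1 + (1/4)·3 = 3/2.
Expected payoff of Night: (3/4)·2 + (1/4)·8 = 7/2.
The largest is 7/2, so the inspector's best response is Night.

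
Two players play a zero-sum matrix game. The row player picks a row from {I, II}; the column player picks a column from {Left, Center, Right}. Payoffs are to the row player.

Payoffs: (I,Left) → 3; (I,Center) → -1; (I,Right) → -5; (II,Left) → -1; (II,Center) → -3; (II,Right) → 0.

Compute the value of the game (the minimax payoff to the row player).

Row minima: I → -5, II → -3; maximin = -3.
Column maxima: Left → 3, Center → -1, Right → 0; minimax = -1.
-3 ≠ -1, so there is no saddle point; optimal play is mixed.
Left is strictly dominated by Center (it gives the row player strictly more in every row), so the column player never plays it.
On the remaining 2×2 (I, II vs Center, Right):
Let the row player play I with probability p. Expected payoff against Center: (-1)p + (-3)(1−p) = 2p − 3; against Right: (-5)p + 0(1−p) = −5p.
Setting these equal: 2p − 3 = −5p ⇒ 7p = 3 ⇒ p = 3/7, and the value is (2)·(3/7) − 3 = -15/7.
For the column player: with q = P(Center), equating I's and II's payoffs gives 4q − 5 = −3q ⇒ q = 5/7.

-15/7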